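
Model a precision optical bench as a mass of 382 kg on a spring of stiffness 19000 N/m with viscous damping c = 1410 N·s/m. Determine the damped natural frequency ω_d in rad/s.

ω_n = √(k/m) = √(19000/382) = 7.053 rad/s.
Critical damping c_c = 2√(k·m) = 2√(19000 × 382) = 5388 N·s/m, so ζ = c/c_c = 1410/5388 = 0.2617.
ω_d = ω_n√(1 − ζ²) = 7.053 × √(1 − 0.0685) = 6.807 rad/s.

6.81 rad/s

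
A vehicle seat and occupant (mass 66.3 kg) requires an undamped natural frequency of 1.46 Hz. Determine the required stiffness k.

5580 N/m

ω_n = 2πf_n = 2π × 1.46 = 9.173 rad/s.
k = m·ω_n² = 66.3 × 9.173² = 66.3 × 84.15 = 5579 N/m.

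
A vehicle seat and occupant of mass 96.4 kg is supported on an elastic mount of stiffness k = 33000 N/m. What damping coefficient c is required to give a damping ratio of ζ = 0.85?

3030 N·s/m

c_c = 2√(k·m) = 2√(33000 × 96.4) = 3567 N·s/m.
c = ζ·c_c = 0.85 × 3567 = 3032 N·s/m.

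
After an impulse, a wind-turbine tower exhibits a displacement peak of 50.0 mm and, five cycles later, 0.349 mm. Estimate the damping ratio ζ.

0.156

Logarithmic decrement δ = (1/n)·ln(x₀/x_n) = (1/5)·ln(50.0/0.349) = (1/5)·ln(143.3) = 0.9929.
ζ = δ/√(4π² + δ²) = 0.9929/√(39.48 + 0.986) = 0.9929/6.361 = 0.1561.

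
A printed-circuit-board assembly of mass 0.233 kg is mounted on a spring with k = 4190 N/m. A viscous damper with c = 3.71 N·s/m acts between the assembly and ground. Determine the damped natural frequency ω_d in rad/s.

134 rad/s

ω_n = √(k/m) = √(4190/0.233) = 134.1 rad/s.
Critical damping c_c = 2√(k·m) = 2√(4190 × 0.233) = 62.49 N·s/m, so ζ = c/c_c = 3.71/62.49 = 0.05937.
ω_d = ω_n√(1 − ζ²) = 134.1 × √(1 − 0.00352) = 133.9 rad/s.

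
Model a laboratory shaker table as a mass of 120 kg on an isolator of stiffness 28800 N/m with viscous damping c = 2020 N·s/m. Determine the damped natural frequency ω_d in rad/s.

13.0 rad/s

ω_n = √(k/m) = √(28800/120) = 15.49 rad/s.
Critical damping c_c = 2√(k·m) = 2√(28800 × 120) = 3718 N·s/m, so ζ = c/c_c = 2020/3718 = 0.5433.
ω_d = ω_n√(1 − ζ²) = 15.49 × √(1 − 0.295) = 13.01 rad/s.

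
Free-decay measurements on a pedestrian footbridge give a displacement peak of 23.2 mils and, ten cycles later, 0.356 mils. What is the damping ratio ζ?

0.0663

Logarithmic decrement δ = (1/n)·ln(x₀/x_n) = (1/10)·ln(23.2/0.356) = (1/10)·ln(65.17) = 0.4177.
ζ = δ/√(4π² + δ²) = 0.4177/√(39.48 + 0.174) = 0.4177/6.297 = 0.06633.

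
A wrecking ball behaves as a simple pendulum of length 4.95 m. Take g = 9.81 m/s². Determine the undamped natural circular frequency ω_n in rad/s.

1.41 rad/s

For a simple pendulum ω_n = √(g/L) = √(9.81/4.95) = √1.982 = 1.408 rad/s.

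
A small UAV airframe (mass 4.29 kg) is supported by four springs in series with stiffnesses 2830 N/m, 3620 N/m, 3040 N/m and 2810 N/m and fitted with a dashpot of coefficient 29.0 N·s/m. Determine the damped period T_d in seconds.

0.488 s

Series springs: 1/k_eq = 1/2830 + 1/3620 + 1/3040 + 1/2810 = 0.001314, so k_eq = 760.8 N/m.
ω_n = √(k_eq/m) = √(760.8/4.29) = 13.32 rad/s.
Critical damping c_c = 2√(k_eq·m) = 2√(760.8 × 4.29) = 114.3 N·s/m, so ζ = c/c_c = 29.0/114.3 = 0.2538.
ω_d = ω_n√(1 − ζ²) = 13.32 × √(1 − 0.0644) = 12.88 rad/s.
T_d = 2π/ω_d = 0.4878 s.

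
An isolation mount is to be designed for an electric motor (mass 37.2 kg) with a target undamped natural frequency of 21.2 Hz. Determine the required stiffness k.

ω_n = 2πf_n = 2π × 21.2 = 133.2 rad/s.
k = m·ω_n² = 37.2 × 133.2² = 37.2 × 17740 = 660000 N/m.

660000 N/m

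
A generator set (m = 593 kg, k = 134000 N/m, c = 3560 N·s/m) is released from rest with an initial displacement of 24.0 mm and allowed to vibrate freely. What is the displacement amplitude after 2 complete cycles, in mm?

1.85 mm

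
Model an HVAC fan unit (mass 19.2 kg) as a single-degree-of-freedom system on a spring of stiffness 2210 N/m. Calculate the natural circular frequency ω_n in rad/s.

ω_n = √(k/m) = √(2210/19.2) = √115.1 = 10.73 rad/s.

10.7 rad/s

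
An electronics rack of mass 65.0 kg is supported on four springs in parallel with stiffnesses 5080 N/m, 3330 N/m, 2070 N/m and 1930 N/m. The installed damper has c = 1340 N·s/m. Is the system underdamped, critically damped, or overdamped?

underdamped

Parallel springs add: k_eq = 5080 + 3330 + 2070 + 1930 = 12410 N/m.
c_c = 2√(k_eq·m) = 1796 N·s/m; ζ = c/c_c = 1340/1796 = 0.746.
Since ζ < 1 the system is underdamped.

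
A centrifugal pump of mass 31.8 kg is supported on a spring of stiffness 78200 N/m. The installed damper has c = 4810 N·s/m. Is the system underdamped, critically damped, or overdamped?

c_c = 2√(k·m) = 3154 N·s/m; ζ = c/c_c = 4810/3154 = 1.53.
Since ζ > 1 the system is overdamped.

overdamped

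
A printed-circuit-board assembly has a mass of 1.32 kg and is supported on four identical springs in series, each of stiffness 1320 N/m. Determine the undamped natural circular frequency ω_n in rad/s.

15.8 rad/s

Series springs: 1/k_eq = 4/1320, so k_eq = 1320/4 = 330.0 N/m.
ω_n = √(k_eq/m) = √(330.0/1.32) = √250.0 = 15.81 rad/s.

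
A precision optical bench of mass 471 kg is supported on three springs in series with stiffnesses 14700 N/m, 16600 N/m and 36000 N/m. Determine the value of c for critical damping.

3470 N·s/m

Series springs: 1/k_eq = 1/14700 + 1/16600 + 1/36000 = 0.0001560, so k_eq = 6408 N/m.
c_c = 2√(k_eq·m) = 2√(6408 × 471) = 2 × 1737 = 3475 N·s/m.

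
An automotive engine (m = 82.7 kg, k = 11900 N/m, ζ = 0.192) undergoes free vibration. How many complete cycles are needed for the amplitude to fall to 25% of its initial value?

2 cycles

Logarithmic decrement δ = 2πζ/√(1 − ζ²) = 2π × 0.1920/√(1 − 0.0369) = 1.229.
x_n/x₀ = e^(−nδ) ≤ 0.25; take ln: n ≥ ln(1/0.25)/δ = 1.386/1.229 = 1.128.
So 2 complete cycles are required.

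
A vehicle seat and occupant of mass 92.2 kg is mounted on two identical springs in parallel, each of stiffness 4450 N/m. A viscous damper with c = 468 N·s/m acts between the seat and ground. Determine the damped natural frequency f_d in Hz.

Parallel springs add: k_eq = 2 × 4450 = 8900 N/m.
ω_n = √(k_eq/m) = √(8900/92.2) = 9.825 rad/s.
Critical damping c_c = 2√(k_eq·m) = 2√(8900 × 92.2) = 1812 N·s/m, so ζ = c/c_c = 468/1812 = 0.2583.
ω_d = ω_n√(1 − ζ²) = 9.825 × √(1 − 0.0667) = 9.491 rad/s.
f_d = ω_d/(2π) = 1.511 Hz.

1.51 Hz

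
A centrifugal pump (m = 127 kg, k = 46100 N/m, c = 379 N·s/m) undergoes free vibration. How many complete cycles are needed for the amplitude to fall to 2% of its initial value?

ζ = c/(2√(km)) = 379/(2√(46100 × 127)) = 379/4839 = 0.07832.
Logarithmic decrement δ = 2πζ/√(1 − ζ²) = 2π × 0.07832/√(1 − 0.00613) = 0.4936.
x_n/x₀ = e^(−nδ) ≤ 0.02; take ln: n ≥ ln(1/0.02)/δ = 3.912/0.4936 = 7.926.
So 8 complete cycles are required.

8 cycles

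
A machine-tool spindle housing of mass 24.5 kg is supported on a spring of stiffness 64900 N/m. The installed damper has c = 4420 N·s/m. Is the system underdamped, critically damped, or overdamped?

c_c = 2√(k·m) = 2522 N·s/m; ζ = c/c_c = 4420/2522 = 1.75.
Since ζ > 1 the system is overdamped.

overdamped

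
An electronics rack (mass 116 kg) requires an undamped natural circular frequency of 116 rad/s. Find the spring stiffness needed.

1560000 N/m

k = m·ω_n² = 116 × 116.0² = 116 × 13460 = 1561000 N/m.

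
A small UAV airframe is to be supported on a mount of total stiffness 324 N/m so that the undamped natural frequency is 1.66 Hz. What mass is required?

2.98 kg

ω_n = 2πf_n = 2π × 1.66 = 10.43 rad/s.
m = k/ω_n² = 324/10.43² = 324/108.8 = 2.978 kg.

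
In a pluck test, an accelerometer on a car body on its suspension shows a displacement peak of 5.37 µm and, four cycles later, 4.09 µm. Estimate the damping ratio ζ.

Logarithmic decrement δ = (1/n)·ln(x₀/x_n) = (1/4)·ln(5.37/4.09) = (1/4)·ln(1.313) = 0.06807.
ζ = δ/√(4π² + δ²) = 0.06807/√(39.48 + 0.00463) = 0.06807/6.284 = 0.01083.

0.0108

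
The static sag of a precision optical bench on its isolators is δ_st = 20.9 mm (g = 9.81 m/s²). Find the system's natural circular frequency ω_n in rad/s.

ω_n = √(g/δ_st) = √(9.81/0.0209) = √469.4 = 21.67 rad/s.

21.7 rad/s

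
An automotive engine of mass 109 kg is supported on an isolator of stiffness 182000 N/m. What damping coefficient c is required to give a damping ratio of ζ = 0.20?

1780 N·s/m

c_c = 2√(k·m) = 2√(182000 × 109) = 8908 N·s/m.
c = ζ·c_c = 0.20 × 8908 = 1782 N·s/m.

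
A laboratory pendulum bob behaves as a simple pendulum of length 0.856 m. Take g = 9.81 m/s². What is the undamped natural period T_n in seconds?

For a simple pendulum ω_n = √(g/L) = √(9.81/0.856) = √11.46 = 3.385 rad/s.
T_n = 2π/ω_n = 6.283/3.385 = 1.856 s.

1.86 s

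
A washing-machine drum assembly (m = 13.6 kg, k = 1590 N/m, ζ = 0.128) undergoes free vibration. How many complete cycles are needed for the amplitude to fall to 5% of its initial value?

4 cycles

Logarithmic decrement δ = 2πζ/√(1 − ζ²) = 2π × 0.1280/√(1 − 0.0164) = 0.8109.
x_n/x₀ = e^(−nδ) ≤ 0.05; take ln: n ≥ ln(1/0.05)/δ = 2.996/0.8109 = 3.694.
So 4 complete cycles are required.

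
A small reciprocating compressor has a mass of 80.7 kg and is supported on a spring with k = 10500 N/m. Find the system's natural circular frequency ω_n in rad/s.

11.4 rad/s

ω_n = √(k/m) = √(10500/80.7) = √130.1 = 11.41 rad/s.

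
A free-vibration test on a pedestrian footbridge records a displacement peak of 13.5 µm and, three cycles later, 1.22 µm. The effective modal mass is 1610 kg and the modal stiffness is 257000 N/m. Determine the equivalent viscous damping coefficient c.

Logarithmic decrement δ = (1/n)·ln(x₀/x_n) = (1/3)·ln(13.5/1.22) = (1/3)·ln(11.07) = 0.8013.
ζ = δ/√(4π² + δ²) = 0.8013/√(39.48 + 0.642) = 0.8013/6.334 = 0.1265.
c = ζ · 2√(km) = 0.1265 × 2√(257000 × 1610) = 0.1265 × 40680 = 5146 N·s/m.

5150 N·s/m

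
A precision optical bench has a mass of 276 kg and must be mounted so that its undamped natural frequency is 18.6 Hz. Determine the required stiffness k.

ω_n = 2πf_n = 2π × 18.6 = 116.9 rad/s.
k = m·ω_n² = 276 × 116.9² = 276 × 13660 = 3770000 N/m.

3770000 N/m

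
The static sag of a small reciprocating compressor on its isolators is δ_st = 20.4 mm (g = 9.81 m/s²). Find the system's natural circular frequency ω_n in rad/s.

21.9 rad/s

ω_n = √(g/δ_st) = √(9.81/0.0204) = √480.9 = 21.93 rad/s.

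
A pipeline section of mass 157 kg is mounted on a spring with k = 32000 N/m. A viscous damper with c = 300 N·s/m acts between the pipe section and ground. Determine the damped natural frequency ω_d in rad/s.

14.2 rad/s

ω_n = √(k/m) = √(32000/157) = 14.28 rad/s.
Critical damping c_c = 2√(k·m) = 2√(32000 × 157) = 4483 N·s/m, so ζ = c/c_c = 300/4483 = 0.06692.
ω_d = ω_n√(1 − ζ²) = 14.28 × √(1 − 0.00448) = 14.24 rad/s.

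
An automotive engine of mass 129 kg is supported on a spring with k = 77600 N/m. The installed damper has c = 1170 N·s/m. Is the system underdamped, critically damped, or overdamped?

underdamped

c_c = 2√(k·m) = 6328 N·s/m; ζ = c/c_c = 1170/6328 = 0.185.
Since ζ < 1 the system is underdamped.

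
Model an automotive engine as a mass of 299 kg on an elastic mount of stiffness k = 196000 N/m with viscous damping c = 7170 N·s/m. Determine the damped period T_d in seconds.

0.278 s

ω_n = √(k/m) = √(196000/299) = 25.60 rad/s.
Critical damping c_c = 2√(k·m) = 2√(196000 × 299) = 15310 N·s/m, so ζ = c/c_c = 7170/15310 = 0.4683.
ω_d = ω_n√(1 − ζ²) = 25.60 × √(1 − 0.219) = 22.62 rad/s.
T_d = 2π/ω_d = 0.2777 s.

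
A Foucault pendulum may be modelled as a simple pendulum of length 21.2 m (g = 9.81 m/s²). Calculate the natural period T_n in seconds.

9.24 s

For a simple pendulum ω_n = √(g/L) = √(9.81/21.2) = √0.4627 = 0.6802 rad/s.
T_n = 2π/ω_n = 6.283/0.6802 = 9.237 s.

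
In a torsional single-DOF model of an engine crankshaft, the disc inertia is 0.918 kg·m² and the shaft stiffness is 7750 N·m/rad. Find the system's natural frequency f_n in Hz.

ω_n = √(k_t/J) = √(7750/0.918) = √8442 = 91.88 rad/s.
f_n = ω_n/(2π) = 91.88/6.283 = 14.62 Hz.

14.6 Hz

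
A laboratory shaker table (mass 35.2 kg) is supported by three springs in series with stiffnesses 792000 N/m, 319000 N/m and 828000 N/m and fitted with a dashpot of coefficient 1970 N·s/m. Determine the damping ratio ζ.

Series springs: 1/k_eq = 1/792000 + 1/319000 + 1/828000 = 5.605×10^-6, so k_eq = 178400 N/m.
ω_n = √(k_eq/m) = √(178400/35.2) = 71.19 rad/s.
Critical damping c_c = 2√(k_eq·m) = 2√(178400 × 35.2) = 5012 N·s/m, so ζ = c/c_c = 1970/5012 = 0.3931.

0.393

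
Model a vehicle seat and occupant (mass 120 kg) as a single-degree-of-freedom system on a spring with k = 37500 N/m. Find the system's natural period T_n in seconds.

ω_n = √(k/m) = √(37500/120) = √312.5 = 17.68 rad/s.
T_n = 2π/ω_n = 6.283/17.68 = 0.3554 s.

0.355 s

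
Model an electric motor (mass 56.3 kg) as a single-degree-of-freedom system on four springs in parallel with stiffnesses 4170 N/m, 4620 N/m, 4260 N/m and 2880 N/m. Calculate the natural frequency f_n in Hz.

2.68 Hz

Parallel springs add: k_eq = 4170 + 4620 + 4260 + 2880 = 15930 N/m.
ω_n = √(k_eq/m) = √(15930/56.3) = √282.9 = 16.82 rad/s.
f_n = ω_n/(2π) = 16.82/6.283 = 2.677 Hz.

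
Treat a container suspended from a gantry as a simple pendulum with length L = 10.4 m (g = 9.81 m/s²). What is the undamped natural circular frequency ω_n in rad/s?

For a simple pendulum ω_n = √(g/L) = √(9.81/10.4) = √0.9433 = 0.9712 rad/s.

0.971 rad/s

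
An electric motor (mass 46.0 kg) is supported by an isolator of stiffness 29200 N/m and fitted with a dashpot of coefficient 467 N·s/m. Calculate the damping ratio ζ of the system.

0.201

ω_n = √(k/m) = √(29200/46.0) = 25.19 rad/s.
Critical damping c_c = 2√(k·m) = 2√(29200 × 46.0) = 2318 N·s/m, so ζ = c/c_c = 467/2318 = 0.2015.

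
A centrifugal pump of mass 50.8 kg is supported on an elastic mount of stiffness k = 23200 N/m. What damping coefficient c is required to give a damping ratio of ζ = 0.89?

c_c = 2√(k·m) = 2√(23200 × 50.8) = 2171 N·s/m.
c = ζ·c_c = 0.89 × 2171 = 1932 N·s/m.

1930 N·s/m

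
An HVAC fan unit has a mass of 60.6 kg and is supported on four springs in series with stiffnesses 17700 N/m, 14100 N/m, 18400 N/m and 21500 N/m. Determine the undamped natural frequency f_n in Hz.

Series springs: 1/k_eq = 1/17700 + 1/14100 + 1/18400 + 1/21500 = 0.0002283, so k_eq = 4381 N/m.
ω_n = √(k_eq/m) = √(4381/60.6) = √72.29 = 8.502 rad/s.
f_n = ω_n/(2π) = 8.502/6.283 = 1.353 Hz.

1.35 Hz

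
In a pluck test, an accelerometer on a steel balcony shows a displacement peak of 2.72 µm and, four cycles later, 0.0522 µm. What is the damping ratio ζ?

Logarithmic decrement δ = (1/n)·ln(x₀/x_n) = (1/4)·ln(2.72/0.0522) = (1/4)·ln(52.11) = 0.9883.
ζ = δ/√(4π² + δ²) = 0.9883/√(39.48 + 0.977) = 0.9883/6.360 = 0.1554.

0.155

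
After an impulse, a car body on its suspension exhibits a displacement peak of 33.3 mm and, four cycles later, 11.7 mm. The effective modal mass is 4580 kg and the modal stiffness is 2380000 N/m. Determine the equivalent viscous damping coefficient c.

8680 N·s/m

Logarithmic decrement δ = (1/n)·ln(x₀/x_n) = (1/4)·ln(33.3/11.7) = (1/4)·ln(2.846) = 0.2615.
ζ = δ/√(4π² + δ²) = 0.2615/√(39.48 + 0.0684) = 0.2615/6.289 = 0.04158.
c = ζ · 2√(km) = 0.04158 × 2√(2380000 × 4580) = 0.04158 × 208800 = 8683 N·s/m.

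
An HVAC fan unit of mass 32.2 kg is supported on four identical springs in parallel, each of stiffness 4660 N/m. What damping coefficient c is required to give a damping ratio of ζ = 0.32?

Parallel springs add: k_eq = 4 × 4660 = 18640 N/m.
c_c = 2√(k_eq·m) = 2√(18640 × 32.2) = 1549 N·s/m.
c = ζ·c_c = 0.32 × 1549 = 495.8 N·s/m.

496 N·s/m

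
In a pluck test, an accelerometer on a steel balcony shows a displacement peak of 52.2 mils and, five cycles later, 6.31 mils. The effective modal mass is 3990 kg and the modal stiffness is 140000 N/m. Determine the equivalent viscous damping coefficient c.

3170 N·s/m

Logarithmic decrement δ = (1/n)·ln(x₀/x_n) = (1/5)·ln(52.2/6.31) = (1/5)·ln(8.273) = 0.4226.
ζ = δ/√(4π² + δ²) = 0.4226/√(39.48 + 0.179) = 0.4226/6.297 = 0.06711.
c = ζ · 2√(km) = 0.06711 × 2√(140000 × 3990) = 0.06711 × 47270 = 3172 N·s/m.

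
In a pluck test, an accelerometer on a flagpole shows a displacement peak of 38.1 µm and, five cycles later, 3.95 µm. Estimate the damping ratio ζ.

0.0720

Logarithmic decrement δ = (1/n)·ln(x₀/x_n) = (1/5)·ln(38.1/3.95) = (1/5)·ln(9.646) = 0.4533.
ζ = δ/√(4π² + δ²) = 0.4533/√(39.48 + 0.205) = 0.4533/6.300 = 0.07196.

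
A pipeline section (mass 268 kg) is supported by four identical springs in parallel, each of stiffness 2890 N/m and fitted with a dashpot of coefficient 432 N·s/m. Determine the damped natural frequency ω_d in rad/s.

6.52 rad/s

Parallel springs add: k_eq = 4 × 2890 = 11560 N/m.
ω_n = √(k_eq/m) = √(11560/268) = 6.568 rad/s.
Critical damping c_c = 2√(k_eq·m) = 2√(11560 × 268) = 3520 N·s/m, so ζ = c/c_c = 432/3520 = 0.1227.
ω_d = ω_n√(1 − ζ²) = 6.568 × √(1 − 0.0151) = 6.518 rad/s.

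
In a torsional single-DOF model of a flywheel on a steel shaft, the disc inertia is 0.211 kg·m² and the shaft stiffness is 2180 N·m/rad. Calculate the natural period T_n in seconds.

0.0618 s

ω_n = √(k_t/J) = √(2180/0.211) = √10330 = 101.6 rad/s.
T_n = 2π/ω_n = 6.283/101.6 = 0.06181 s.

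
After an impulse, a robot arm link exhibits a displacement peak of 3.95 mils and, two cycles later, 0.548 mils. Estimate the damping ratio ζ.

0.155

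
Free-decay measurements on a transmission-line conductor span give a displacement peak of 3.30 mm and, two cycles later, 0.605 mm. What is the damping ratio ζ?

0.134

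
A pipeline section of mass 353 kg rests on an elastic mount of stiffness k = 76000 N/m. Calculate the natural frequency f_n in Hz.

ω_n = √(k/m) = √(76000/353) = √215.3 = 14.67 rad/s.
f_n = ω_n/(2π) = 14.67/6.283 = 2.335 Hz.

2.34 Hz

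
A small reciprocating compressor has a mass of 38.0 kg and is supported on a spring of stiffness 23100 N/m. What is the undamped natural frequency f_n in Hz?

ω_n = √(k/m) = √(23100/38.0) = √607.9 = 24.66 rad/s.
f_n = ω_n/(2π) = 24.66/6.283 = 3.924 Hz.

3.92 Hz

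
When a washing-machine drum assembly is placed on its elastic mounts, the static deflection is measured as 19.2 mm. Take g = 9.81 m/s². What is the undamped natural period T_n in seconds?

0.278 s

ω_n = √(g/δ_st) = √(9.81/0.0192) = √510.9 = 22.60 rad/s.
T_n = 2π/ω_n = 6.283/22.60 = 0.2780 s.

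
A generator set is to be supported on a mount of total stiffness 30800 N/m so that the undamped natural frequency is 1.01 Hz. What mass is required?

ω_n = 2πf_n = 2π × 1.01 = 6.346 rad/s.
m = k/ω_n² = 30800/6.346² = 30800/40.27 = 764.8 kg.

765 kg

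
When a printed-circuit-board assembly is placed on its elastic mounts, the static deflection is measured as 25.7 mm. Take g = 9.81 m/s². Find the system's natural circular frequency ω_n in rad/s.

19.5 rad/s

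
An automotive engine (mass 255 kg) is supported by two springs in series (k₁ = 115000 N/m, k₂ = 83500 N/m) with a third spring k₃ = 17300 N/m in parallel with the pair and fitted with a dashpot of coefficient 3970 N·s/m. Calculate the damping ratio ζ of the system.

0.485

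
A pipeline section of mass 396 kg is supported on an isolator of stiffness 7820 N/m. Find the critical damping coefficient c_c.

3520 N·s/m

c_c = 2√(k·m) = 2√(7820 × 396) = 2 × 1760 = 3519 N·s/m.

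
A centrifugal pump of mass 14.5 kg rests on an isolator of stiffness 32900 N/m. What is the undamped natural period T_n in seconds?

0.132 s

ω_n = √(k/m) = √(32900/14.5) = √2269 = 47.63 rad/s.
T_n = 2π/ω_n = 6.283/47.63 = 0.1319 s.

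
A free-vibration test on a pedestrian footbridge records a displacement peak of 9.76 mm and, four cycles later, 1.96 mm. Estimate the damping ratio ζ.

0.0637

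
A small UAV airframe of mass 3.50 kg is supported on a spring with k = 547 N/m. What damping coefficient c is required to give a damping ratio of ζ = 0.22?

19.3 N·s/m

c_c = 2√(k·m) = 2√(547.0 × 3.50) = 87.51 N·s/m.
c = ζ·c_c = 0.22 × 87.51 = 19.25 N·s/m.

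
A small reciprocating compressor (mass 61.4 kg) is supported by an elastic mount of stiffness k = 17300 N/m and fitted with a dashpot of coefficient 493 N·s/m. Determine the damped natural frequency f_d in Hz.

ω_n = √(k/m) = √(17300/61.4) = 16.79 rad/s.
Critical damping c_c = 2√(k·m) = 2√(17300 × 61.4) = 2061 N·s/m, so ζ = c/c_c = 493/2061 = 0.2392.
ω_d = ω_n√(1 − ζ²) = 16.79 × √(1 − 0.0572) = 16.30 rad/s.
f_d = ω_d/(2π) = 2.594 Hz.

2.59 Hz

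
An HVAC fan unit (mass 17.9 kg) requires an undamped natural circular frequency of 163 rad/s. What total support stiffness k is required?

k = m·ω_n² = 17.9 × 163.0² = 17.9 × 26570 = 475600 N/m.

476000 N/m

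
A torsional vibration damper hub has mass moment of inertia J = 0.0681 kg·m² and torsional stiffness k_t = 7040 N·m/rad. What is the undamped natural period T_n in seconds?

ω_n = √(k_t/J) = √(7040/0.0681) = √103400 = 321.5 rad/s.
T_n = 2π/ω_n = 6.283/321.5 = 0.01954 s.

0.0195 s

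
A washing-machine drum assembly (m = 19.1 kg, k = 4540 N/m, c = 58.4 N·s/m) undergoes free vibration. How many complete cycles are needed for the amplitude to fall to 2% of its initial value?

7 cycles

ζ = c/(2√(km)) = 58.4/(2√(4540 × 19.1)) = 58.4/588.9 = 0.09916.
Logarithmic decrement δ = 2πζ/√(1 − ζ²) = 2π × 0.09916/√(1 − 0.00983) = 0.6261.
x_n/x₀ = e^(−nδ) ≤ 0.02; take ln: n ≥ ln(1/0.02)/δ = 3.912/0.6261 = 6.248.
So 7 complete cycles are required.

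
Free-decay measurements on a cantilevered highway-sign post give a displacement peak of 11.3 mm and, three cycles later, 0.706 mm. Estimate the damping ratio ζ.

Logarithmic decrement δ = (1/n)·ln(x₀/x_n) = (1/3)·ln(11.3/0.706) = (1/3)·ln(16.01) = 0.9243.
ζ = δ/√(4π² + δ²) = 0.9243/√(39.48 + 0.854) = 0.9243/6.351 = 0.1455.

0.146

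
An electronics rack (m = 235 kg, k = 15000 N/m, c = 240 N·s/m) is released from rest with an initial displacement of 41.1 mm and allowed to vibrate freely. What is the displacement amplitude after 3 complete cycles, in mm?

12.3 mm

ζ = c/(2√(km)) = 240/(2√(15000 × 235)) = 240/3755 = 0.06391.
Logarithmic decrement δ = 2πζ/√(1 − ζ²) = 2π × 0.06391/√(1 − 0.00409) = 0.4024.
After n cycles, x_n/x₀ = e^(−nδ), so x_3 = 41.1 × e^(−3 × 0.4024) = 41.1 × 0.2990 = 12.29 mm.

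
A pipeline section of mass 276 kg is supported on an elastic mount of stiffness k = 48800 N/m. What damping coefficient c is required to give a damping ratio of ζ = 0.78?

5730 N·s/m

c_c = 2√(k·m) = 2√(48800 × 276) = 7340 N·s/m.
c = ζ·c_c = 0.78 × 7340 = 5725 N·s/m.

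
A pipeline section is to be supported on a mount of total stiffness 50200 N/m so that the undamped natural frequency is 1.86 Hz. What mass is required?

368 kg

ω_n = 2πf_n = 2π × 1.86 = 11.69 rad/s.
m = k/ω_n² = 50200/11.69² = 50200/136.6 = 367.6 kg.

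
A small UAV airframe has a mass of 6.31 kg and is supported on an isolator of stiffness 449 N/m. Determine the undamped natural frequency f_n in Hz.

1.34 Hz

ω_n = √(k/m) = √(449.0/6.31) = √71.16 = 8.435 rad/s.
f_n = ω_n/(2π) = 8.435/6.283 = 1.343 Hz.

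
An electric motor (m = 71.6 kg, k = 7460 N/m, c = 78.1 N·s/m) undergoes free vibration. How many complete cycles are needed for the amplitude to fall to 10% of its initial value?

ζ = c/(2√(km)) = 78.1/(2√(7460 × 71.6)) = 78.1/1462 = 0.05343.
Logarithmic decrement δ = 2πζ/√(1 − ζ²) = 2π × 0.05343/√(1 − 0.00285) = 0.3362.
x_n/x₀ = e^(−nδ) ≤ 0.1; take ln: n ≥ ln(1/0.1)/δ = 2.303/0.3362 = 6.849.
So 7 complete cycles are required.

7 cycles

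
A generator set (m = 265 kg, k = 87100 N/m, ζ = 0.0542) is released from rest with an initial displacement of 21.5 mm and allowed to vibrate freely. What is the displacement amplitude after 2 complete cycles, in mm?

Logarithmic decrement δ = 2πζ/√(1 − ζ²) = 2π × 0.05420/√(1 − 0.00294) = 0.3410.
After n cycles, x_n/x₀ = e^(−nδ), so x_2 = 21.5 × e^(−2 × 0.3410) = 21.5 × 0.5056 = 10.87 mm.

10.9 mm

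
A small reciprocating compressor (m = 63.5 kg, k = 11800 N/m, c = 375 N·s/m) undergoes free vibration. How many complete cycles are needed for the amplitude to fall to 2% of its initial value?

3 cycles

ζ = c/(2√(km)) = 375/(2√(11800 × 63.5)) = 375/1731 = 0.2166.
Logarithmic decrement δ = 2πζ/√(1 − ζ²) = 2π × 0.2166/√(1 − 0.0469) = 1.394.
x_n/x₀ = e^(−nδ) ≤ 0.02; take ln: n ≥ ln(1/0.02)/δ = 3.912/1.394 = 2.806.
So 3 complete cycles are required.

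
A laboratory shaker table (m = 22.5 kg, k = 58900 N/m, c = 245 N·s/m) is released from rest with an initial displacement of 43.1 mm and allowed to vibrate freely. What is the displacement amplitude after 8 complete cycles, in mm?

0.199 mm

ζ = c/(2√(km)) = 245/(2√(58900 × 22.5)) = 245/2302 = 0.1064.
Logarithmic decrement δ = 2πζ/√(1 − ζ²) = 2π × 0.1064/√(1 − 0.0113) = 0.6724.
After n cycles, x_n/x₀ = e^(−nδ), so x_8 = 43.1 × e^(−8 × 0.6724) = 43.1 × 0.004611 = 0.1987 mm.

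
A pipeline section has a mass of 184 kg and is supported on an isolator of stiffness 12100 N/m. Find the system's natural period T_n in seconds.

0.775 s

ω_n = √(k/m) = √(12100/184) = √65.76 = 8.109 rad/s.
T_n = 2π/ω_n = 6.283/8.109 = 0.7748 s.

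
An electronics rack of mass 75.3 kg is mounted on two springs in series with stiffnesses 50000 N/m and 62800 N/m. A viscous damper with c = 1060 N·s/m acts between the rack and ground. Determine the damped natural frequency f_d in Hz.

Series springs: 1/k_eq = 1/50000 + 1/62800 = 3.592×10^-5, so k_eq = 27840 N/m.
ω_n = √(k_eq/m) = √(27840/75.3) = 19.23 rad/s.
Critical damping c_c = 2√(k_eq·m) = 2√(27840 × 75.3) = 2896 N·s/m, so ζ = c/c_c = 1060/2896 = 0.3661.
ω_d = ω_n√(1 − ζ²) = 19.23 × √(1 − 0.134) = 17.89 rad/s.
f_d = ω_d/(2π) = 2.848 Hz.

2.85 Hz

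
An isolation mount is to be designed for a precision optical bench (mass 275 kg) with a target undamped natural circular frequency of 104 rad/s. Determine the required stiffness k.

2970000 N/m

k = m·ω_n² = 275 × 104.0² = 275 × 10820 = 2974000 N/m.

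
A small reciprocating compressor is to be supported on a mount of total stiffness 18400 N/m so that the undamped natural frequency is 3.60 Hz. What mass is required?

36.0 kg

ω_n = 2πf_n = 2π × 3.60 = 22.62 rad/s.
m = k/ω_n² = 18400/22.62² = 18400/511.6 = 35.96 kg.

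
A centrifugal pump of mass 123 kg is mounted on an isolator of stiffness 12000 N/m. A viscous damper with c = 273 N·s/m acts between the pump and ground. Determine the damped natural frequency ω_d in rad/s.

9.81 rad/s

ω_n = √(k/m) = √(12000/123) = 9.877 rad/s.
Critical damping c_c = 2√(k·m) = 2√(12000 × 123) = 2430 N·s/m, so ζ = c/c_c = 273/2430 = 0.1124.
ω_d = ω_n√(1 − ζ²) = 9.877 × √(1 − 0.0126) = 9.815 rad/s.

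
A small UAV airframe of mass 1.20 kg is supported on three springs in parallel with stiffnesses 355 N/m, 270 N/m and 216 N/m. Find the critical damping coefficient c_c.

Parallel springs add: k_eq = 355 + 270 + 216 = 841.0 N/m.
c_c = 2√(k_eq·m) = 2√(841.0 × 1.20) = 2 × 31.77 = 63.54 N·s/m.

63.5 N·s/m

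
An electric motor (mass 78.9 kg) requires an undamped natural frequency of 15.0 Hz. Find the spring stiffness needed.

ω_n = 2πf_n = 2π × 15.0 = 94.25 rad/s.
k = m·ω_n² = 78.9 × 94.25² = 78.9 × 8883 = 700800 N/m.

701000 N/m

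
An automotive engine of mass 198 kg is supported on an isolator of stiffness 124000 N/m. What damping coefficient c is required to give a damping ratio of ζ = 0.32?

c_c = 2√(k·m) = 2√(124000 × 198) = 9910 N·s/m.
c = ζ·c_c = 0.32 × 9910 = 3171 N·s/m.

3170 N·s/m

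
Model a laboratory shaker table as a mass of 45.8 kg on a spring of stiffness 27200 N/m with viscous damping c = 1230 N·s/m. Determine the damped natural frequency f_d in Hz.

3.24 Hz

ω_n = √(k/m) = √(27200/45.8) = 24.37 rad/s.
Critical damping c_c = 2√(k·m) = 2√(27200 × 45.8) = 2232 N·s/m, so ζ = c/c_c = 1230/2232 = 0.5510.
ω_d = ω_n√(1 − ζ²) = 24.37 × √(1 − 0.304) = 20.34 rad/s.
f_d = ω_d/(2π) = 3.237 Hz.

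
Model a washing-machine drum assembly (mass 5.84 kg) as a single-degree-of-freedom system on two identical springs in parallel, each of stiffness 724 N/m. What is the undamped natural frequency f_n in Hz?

Parallel springs add: k_eq = 2 × 724 = 1448 N/m.
ω_n = √(k_eq/m) = √(1448/5.84) = √247.9 = 15.75 rad/s.
f_n = ω_n/(2π) = 15.75/6.283 = 2.506 Hz.

2.51 Hz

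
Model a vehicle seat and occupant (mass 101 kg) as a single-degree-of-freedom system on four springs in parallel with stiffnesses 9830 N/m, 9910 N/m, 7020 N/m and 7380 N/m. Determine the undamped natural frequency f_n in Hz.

Parallel springs add: k_eq = 9830 + 9910 + 7020 + 7380 = 34140 N/m.
ω_n = √(k_eq/m) = √(34140/101) = √338.0 = 18.39 rad/s.
f_n = ω_n/(2π) = 18.39/6.283 = 2.926 Hz.

2.93 Hz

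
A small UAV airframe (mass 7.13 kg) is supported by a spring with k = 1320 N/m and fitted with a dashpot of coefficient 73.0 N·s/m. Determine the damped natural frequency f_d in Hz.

2.01 Hz

ω_n = √(k/m) = √(1320/7.13) = 13.61 rad/s.
Critical damping c_c = 2√(k·m) = 2√(1320 × 7.13) = 194.0 N·s/m, so ζ = c/c_c = 73.0/194.0 = 0.3762.
ω_d = ω_n√(1 − ζ²) = 13.61 × √(1 − 0.142) = 12.61 rad/s.
f_d = ω_d/(2π) = 2.006 Hz.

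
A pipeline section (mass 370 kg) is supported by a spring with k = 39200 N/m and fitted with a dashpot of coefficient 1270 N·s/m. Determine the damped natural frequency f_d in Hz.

ω_n = √(k/m) = √(39200/370) = 10.29 rad/s.
Critical damping c_c = 2√(k·m) = 2√(39200 × 370) = 7617 N·s/m, so ζ = c/c_c = 1270/7617 = 0.1667.
ω_d = ω_n√(1 − ζ²) = 10.29 × √(1 − 0.0278) = 10.15 rad/s.
f_d = ω_d/(2π) = 1.615 Hz.

1.62 Hz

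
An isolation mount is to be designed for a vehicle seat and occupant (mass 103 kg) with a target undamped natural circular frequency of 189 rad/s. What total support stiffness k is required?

3680000 N/m

k = m·ω_n² = 103 × 189.0² = 103 × 35720 = 3679000 N/m.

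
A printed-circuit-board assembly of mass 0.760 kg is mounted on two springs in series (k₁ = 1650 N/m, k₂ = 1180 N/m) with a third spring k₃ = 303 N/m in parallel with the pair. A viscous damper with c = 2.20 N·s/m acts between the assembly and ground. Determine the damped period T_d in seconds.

Series pair: k_s = k₁k₂/(k₁+k₂) = (1650)(1180)/(1650 + 1180) = 688.0 N/m. In parallel with k₃: k_eq = 688.0 + 303 = 991.0 N/m.
ω_n = √(k_eq/m) = √(991.0/0.760) = 36.11 rad/s.
Critical damping c_c = 2√(k_eq·m) = 2√(991.0 × 0.760) = 54.89 N·s/m, so ζ = c/c_c = 2.20/54.89 = 0.04008.
ω_d = ω_n√(1 − ζ²) = 36.11 × √(1 − 0.00161) = 36.08 rad/s.
T_d = 2π/ω_d = 0.1741 s.

0.174 s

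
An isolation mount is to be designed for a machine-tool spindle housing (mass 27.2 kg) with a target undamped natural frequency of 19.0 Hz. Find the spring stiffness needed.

ω_n = 2πf_n = 2π × 19.0 = 119.4 rad/s.
k = m·ω_n² = 27.2 × 119.4² = 27.2 × 14250 = 387600 N/m.

388000 N/m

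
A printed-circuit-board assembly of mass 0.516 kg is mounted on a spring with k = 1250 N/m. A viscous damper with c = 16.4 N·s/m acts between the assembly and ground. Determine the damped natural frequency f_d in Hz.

ω_n = √(k/m) = √(1250/0.516) = 49.22 rad/s.
Critical damping c_c = 2√(k·m) = 2√(1250 × 0.516) = 50.79 N·s/m, so ζ = c/c_c = 16.4/50.79 = 0.3229.
ω_d = ω_n√(1 − ζ²) = 49.22 × √(1 − 0.104) = 46.58 rad/s.
f_d = ω_d/(2π) = 7.414 Hz.

7.41 Hz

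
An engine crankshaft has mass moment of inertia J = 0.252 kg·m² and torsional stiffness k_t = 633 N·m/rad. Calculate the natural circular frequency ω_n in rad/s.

ω_n = √(k_t/J) = √(633/0.252) = √2512 = 50.12 rad/s.

50.1 rad/s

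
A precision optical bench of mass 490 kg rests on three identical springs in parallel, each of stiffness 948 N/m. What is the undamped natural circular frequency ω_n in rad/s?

Parallel springs add: k_eq = 3 × 948 = 2844 N/m.
ω_n = √(k_eq/m) = √(2844/490) = √5.804 = 2.409 rad/s.

2.41 rad/s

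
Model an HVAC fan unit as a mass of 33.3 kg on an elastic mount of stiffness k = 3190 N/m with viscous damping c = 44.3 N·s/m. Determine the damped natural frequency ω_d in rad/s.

9.76 rad/s

ω_n = √(k/m) = √(3190/33.3) = 9.788 rad/s.
Critical damping c_c = 2√(k·m) = 2√(3190 × 33.3) = 651.8 N·s/m, so ζ = c/c_c = 44.3/651.8 = 0.06796.
ω_d = ω_n√(1 − ζ²) = 9.788 × √(1 − 0.00462) = 9.765 rad/s.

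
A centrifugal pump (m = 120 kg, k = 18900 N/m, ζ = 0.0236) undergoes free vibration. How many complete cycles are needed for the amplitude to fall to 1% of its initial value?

32 cycles

Logarithmic decrement δ = 2πζ/√(1 − ζ²) = 2π × 0.02360/√(1 − 0.000557) = 0.1483.
x_n/x₀ = e^(−nδ) ≤ 0.01; take ln: n ≥ ln(1/0.01)/δ = 4.605/0.1483 = 31.05.
So 32 complete cycles are required.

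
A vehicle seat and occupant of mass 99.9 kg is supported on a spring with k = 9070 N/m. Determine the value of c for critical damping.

c_c = 2√(k·m) = 2√(9070 × 99.9) = 2 × 951.9 = 1904 N·s/m.

1900 N·s/m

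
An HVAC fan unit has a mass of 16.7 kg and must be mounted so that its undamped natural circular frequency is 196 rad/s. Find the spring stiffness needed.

k = m·ω_n² = 16.7 × 196.0² = 16.7 × 38420 = 641500 N/m.

642000 N/m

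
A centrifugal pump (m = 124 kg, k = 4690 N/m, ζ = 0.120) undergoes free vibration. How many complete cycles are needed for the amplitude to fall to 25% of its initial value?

2 cycles

Logarithmic decrement δ = 2πζ/√(1 − ζ²) = 2π × 0.1200/√(1 − 0.0144) = 0.7595.
x_n/x₀ = e^(−nδ) ≤ 0.25; take ln: n ≥ ln(1/0.25)/δ = 1.386/0.7595 = 1.825.
So 2 complete cycles are required.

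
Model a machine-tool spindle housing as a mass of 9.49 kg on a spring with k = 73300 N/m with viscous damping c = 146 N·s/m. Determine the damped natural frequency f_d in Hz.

ω_n = √(k/m) = √(73300/9.49) = 87.89 rad/s.
Critical damping c_c = 2√(k·m) = 2√(73300 × 9.49) = 1668 N·s/m, so ζ = c/c_c = 146/1668 = 0.08753.
ω_d = ω_n√(1 − ζ²) = 87.89 × √(1 − 0.00766) = 87.55 rad/s.
f_d = ω_d/(2π) = 13.93 Hz.

13.9 Hz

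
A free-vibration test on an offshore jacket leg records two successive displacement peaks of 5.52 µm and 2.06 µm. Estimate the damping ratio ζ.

0.155

Logarithmic decrement δ = (1/n)·ln(x₀/x_n) = (1/1)·ln(5.52/2.06) = (1/1)·ln(2.680) = 0.9857.
ζ = δ/√(4π² + δ²) = 0.9857/√(39.48 + 0.972) = 0.9857/6.360 = 0.1550.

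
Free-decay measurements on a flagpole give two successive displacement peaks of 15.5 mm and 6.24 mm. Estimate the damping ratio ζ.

Logarithmic decrement δ = (1/n)·ln(x₀/x_n) = (1/1)·ln(15.5/6.24) = (1/1)·ln(2.484) = 0.9099.
ζ = δ/√(4π² + δ²) = 0.9099/√(39.48 + 0.828) = 0.9099/6.349 = 0.1433.

0.143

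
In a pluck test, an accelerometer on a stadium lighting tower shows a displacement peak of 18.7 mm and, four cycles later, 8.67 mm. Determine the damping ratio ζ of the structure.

0.0306

Logarithmic decrement δ = (1/n)·ln(x₀/x_n) = (1/4)·ln(18.7/8.67) = (1/4)·ln(2.157) = 0.1922.
ζ = δ/√(4π² + δ²) = 0.1922/√(39.48 + 0.0369) = 0.1922/6.286 = 0.03057.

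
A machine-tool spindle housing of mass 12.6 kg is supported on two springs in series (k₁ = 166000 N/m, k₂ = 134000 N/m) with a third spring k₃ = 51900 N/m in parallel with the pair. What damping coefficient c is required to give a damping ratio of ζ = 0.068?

171 N·s/m

Series pair: k_s = k₁k₂/(k₁+k₂) = (166000)(134000)/(166000 + 134000) = 74150 N/m. In parallel with k₃: k_eq = 74150 + 51900 = 126000 N/m.
c_c = 2√(k_eq·m) = 2√(126000 × 12.6) = 2520 N·s/m.
c = ζ·c_c = 0.068 × 2520 = 171.4 N·s/m.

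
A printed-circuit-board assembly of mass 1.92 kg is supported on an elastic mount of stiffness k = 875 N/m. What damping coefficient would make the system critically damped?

82.0 N·s/m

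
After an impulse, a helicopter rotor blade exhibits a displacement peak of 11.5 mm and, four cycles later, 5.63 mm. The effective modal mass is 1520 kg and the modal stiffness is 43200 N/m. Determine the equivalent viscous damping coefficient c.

460 N·s/m

Logarithmic decrement δ = (1/n)·ln(x₀/x_n) = (1/4)·ln(11.5/5.63) = (1/4)·ln(2.043) = 0.1786.
ζ = δ/√(4π² + δ²) = 0.1786/√(39.48 + 0.0319) = 0.1786/6.286 = 0.02841.
c = ζ · 2√(km) = 0.02841 × 2√(43200 × 1520) = 0.02841 × 16210 = 460.4 N·s/m.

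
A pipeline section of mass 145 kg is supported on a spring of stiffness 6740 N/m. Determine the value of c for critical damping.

1980 N·s/m

c_c = 2√(k·m) = 2√(6740 × 145) = 2 × 988.6 = 1977 N·s/m.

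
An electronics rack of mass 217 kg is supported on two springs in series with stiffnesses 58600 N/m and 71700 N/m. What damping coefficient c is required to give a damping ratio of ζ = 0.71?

3760 N·s/m

Series springs: 1/k_eq = 1/58600 + 1/71700 = 3.101×10^-5, so k_eq = 32250 N/m.
c_c = 2√(k_eq·m) = 2√(32250 × 217) = 5290 N·s/m.
c = ζ·c_c = 0.71 × 5290 = 3756 N·s/m.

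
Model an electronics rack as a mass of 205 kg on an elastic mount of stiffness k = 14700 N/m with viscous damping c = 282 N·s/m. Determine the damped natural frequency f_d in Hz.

ω_n = √(k/m) = √(14700/205) = 8.468 rad/s.
Critical damping c_c = 2√(k·m) = 2√(14700 × 205) = 3472 N·s/m, so ζ = c/c_c = 282/3472 = 0.08122.
ω_d = ω_n√(1 − ζ²) = 8.468 × √(1 − 0.00660) = 8.440 rad/s.
f_d = ω_d/(2π) = 1.343 Hz.

1.34 Hz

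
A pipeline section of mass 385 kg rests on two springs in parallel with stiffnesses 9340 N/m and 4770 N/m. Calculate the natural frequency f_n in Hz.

Parallel springs add: k_eq = 9340 + 4770 = 14110 N/m.
ω_n = √(k_eq/m) = √(14110/385) = √36.65 = 6.054 rad/s.
f_n = ω_n/(2π) = 6.054/6.283 = 0.9635 Hz.

0.964 Hz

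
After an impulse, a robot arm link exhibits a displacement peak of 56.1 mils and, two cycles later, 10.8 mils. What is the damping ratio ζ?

Logarithmic decrement δ = (1/n)·ln(x₀/x_n) = (1/2)·ln(56.1/10.8) = (1/2)·ln(5.194) = 0.8238.
ζ = δ/√(4π² + δ²) = 0.8238/√(39.48 + 0.679) = 0.8238/6.337 = 0.1300.

0.130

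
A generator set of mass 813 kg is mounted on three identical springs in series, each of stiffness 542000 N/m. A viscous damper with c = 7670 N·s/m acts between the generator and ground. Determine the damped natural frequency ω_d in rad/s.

14.1 rad/s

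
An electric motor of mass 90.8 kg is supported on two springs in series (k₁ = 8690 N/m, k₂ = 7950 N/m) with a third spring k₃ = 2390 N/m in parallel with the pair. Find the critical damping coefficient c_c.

Series pair: k_s = k₁k₂/(k₁+k₂) = (8690)(7950)/(8690 + 7950) = 4152 N/m. In parallel with k₃: k_eq = 4152 + 2390 = 6542 N/m.
c_c = 2√(k_eq·m) = 2√(6542 × 90.8) = 2 × 770.7 = 1541 N·s/m.

1540 N·s/m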